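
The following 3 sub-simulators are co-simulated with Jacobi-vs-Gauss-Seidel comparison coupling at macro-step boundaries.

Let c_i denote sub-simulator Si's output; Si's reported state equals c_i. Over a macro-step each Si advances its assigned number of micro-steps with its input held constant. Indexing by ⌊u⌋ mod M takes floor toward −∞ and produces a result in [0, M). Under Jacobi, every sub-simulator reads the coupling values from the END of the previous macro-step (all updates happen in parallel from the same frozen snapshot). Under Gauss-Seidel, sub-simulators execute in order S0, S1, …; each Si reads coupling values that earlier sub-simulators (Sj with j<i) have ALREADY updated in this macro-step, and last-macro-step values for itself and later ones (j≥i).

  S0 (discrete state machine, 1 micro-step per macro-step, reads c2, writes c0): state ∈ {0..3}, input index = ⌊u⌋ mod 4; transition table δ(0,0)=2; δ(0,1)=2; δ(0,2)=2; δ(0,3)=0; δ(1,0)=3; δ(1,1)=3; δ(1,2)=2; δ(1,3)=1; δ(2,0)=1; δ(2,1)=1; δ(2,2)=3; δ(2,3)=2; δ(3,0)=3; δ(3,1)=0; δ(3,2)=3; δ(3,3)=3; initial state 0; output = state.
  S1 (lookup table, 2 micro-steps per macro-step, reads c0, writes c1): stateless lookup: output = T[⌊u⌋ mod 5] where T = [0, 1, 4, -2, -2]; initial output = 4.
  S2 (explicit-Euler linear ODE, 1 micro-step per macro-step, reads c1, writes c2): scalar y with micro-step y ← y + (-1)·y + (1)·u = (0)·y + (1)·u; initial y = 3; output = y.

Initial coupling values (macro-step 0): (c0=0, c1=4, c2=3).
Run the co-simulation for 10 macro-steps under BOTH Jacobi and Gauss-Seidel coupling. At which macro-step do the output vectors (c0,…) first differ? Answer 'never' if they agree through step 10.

[Jacobi] macro 1: S0 reads c2=3 → after 1×micro: 0; S1 reads c0=0 → after 2×micro: 0; S2 reads c1=4 → after 1×micro: 4 ⇒ (c0=0, c1=0, c2=4)
[Jacobi] macro 2: S0 reads c2=4 → after 1×micro: 2; S1 reads c0=0 → after 2×micro: 0; S2 reads c1=0 → after 1×micro: 0 ⇒ (c0=2, c1=0, c2=0)
[Jacobi] macro 3: S0 reads c2=0 → after 1×micro: 1; S1 reads c0=2 → after 2×micro: 4; S2 reads c1=0 → after 1×micro: 0 ⇒ (c0=1, c1=4, c2=0)
[Jacobi] macro 4: S0 reads c2=0 → after 1×micro: 3; S1 reads c0=1 → after 2×micro: 1; S2 reads c1=4 → after 1×micro: 4 ⇒ (c0=3, c1=1, c2=4)
[Jacobi] macro 5: S0 reads c2=4 → after 1×micro: 3; S1 reads c0=3 → after 2×micro: -2; S2 reads c1=1 → after 1×micro: 1 ⇒ (c0=3, c1=-2, c2=1)
[Jacobi] macro 6: S0 reads c2=1 → after 1×micro: 0; S1 reads c0=3 → after 2×micro: -2; S2 reads c1=-2 → after 1×micro: -2 ⇒ (c0=0, c1=-2, c2=-2)
[Jacobi] macro 7: S0 reads c2=-2 → after 1×micro: 2; S1 reads c0=0 → after 2×micro: 0; S2 reads c1=-2 → after 1×micro: -2 ⇒ (c0=2, c1=0, c2=-2)
[Jacobi] macro 8: S0 reads c2=-2 → after 1×micro: 3; S1 reads c0=2 → after 2×micro: 4; S2 reads c1=0 → after 1×micro: 0 ⇒ (c0=3, c1=4, c2=0)
[Jacobi] macro 9: S0 reads c2=0 → after 1×micro: 3; S1 reads c0=3 → after 2×micro: -2; S2 reads c1=4 → after 1×micro: 4 ⇒ (c0=3, c1=-2, c2=4)
[Jacobi] macro 10: S0 reads c2=4 → after 1×micro: 3; S1 reads c0=3 → after 2×micro: -2; S2 reads c1=-2 → after 1×micro: -2 ⇒ (c0=3, c1=-2, c2=-2)
[Gauss-Seidel] macro 1: S0 reads c2=3 → after 1×micro: 0; S1 reads c0=0 → after 2×micro: 0; S2 reads c1=0 → after 1×micro: 0 ⇒ (c0=0, c1=0, c2=0)
[Gauss-Seidel] macro 2: S0 reads c2=0 → after 1×micro: 2; S1 reads c0=2 → after 2×micro: 4; S2 reads c1=4 → after 1×micro: 4 ⇒ (c0=2, c1=4, c2=4)
[Gauss-Seidel] macro 3: S0 reads c2=4 → after 1×micro: 1; S1 reads c0=1 → after 2×micro: 1; S2 reads c1=1 → after 1×micro: 1 ⇒ (c0=1, c1=1, c2=1)
[Gauss-Seidel] macro 4: S0 reads c2=1 → after 1×micro: 3; S1 reads c0=3 → after 2×micro: -2; S2 reads c1=-2 → after 1×micro: -2 ⇒ (c0=3, c1=-2, c2=-2)
[Gauss-Seidel] macro 5: S0 reads c2=-2 → after 1×micro: 3; S1 reads c0=3 → after 2×micro: -2; S2 reads c1=-2 → after 1×micro: -2 ⇒ (c0=3, c1=-2, c2=-2)
[Gauss-Seidel] macro 6: S0 reads c2=-2 → after 1×micro: 3; S1 reads c0=3 → after 2×micro: -2; S2 reads c1=-2 → after 1×micro: -2 ⇒ (c0=3, c1=-2, c2=-2)
[Gauss-Seidel] macro 7: S0 reads c2=-2 → after 1×micro: 3; S1 reads c0=3 → after 2×micro: -2; S2 reads c1=-2 → after 1×micro: -2 ⇒ (c0=3, c1=-2, c2=-2)
[Gauss-Seidel] macro 8: S0 reads c2=-2 → after 1×micro: 3; S1 reads c0=3 → after 2×micro: -2; S2 reads c1=-2 → after 1×micro: -2 ⇒ (c0=3, c1=-2, c2=-2)
[Gauss-Seidel] macro 9: S0 reads c2=-2 → after 1×micro: 3; S1 reads c0=3 → after 2×micro: -2; S2 reads c1=-2 → after 1×micro: -2 ⇒ (c0=3, c1=-2, c2=-2)
[Gauss-Seidel] macro 10: S0 reads c2=-2 → after 1×micro: 3; S1 reads c0=3 → after 2×micro: -2; S2 reads c1=-2 → after 1×micro: -2 ⇒ (c0=3, c1=-2, c2=-2)

first divergence at macro-step: 1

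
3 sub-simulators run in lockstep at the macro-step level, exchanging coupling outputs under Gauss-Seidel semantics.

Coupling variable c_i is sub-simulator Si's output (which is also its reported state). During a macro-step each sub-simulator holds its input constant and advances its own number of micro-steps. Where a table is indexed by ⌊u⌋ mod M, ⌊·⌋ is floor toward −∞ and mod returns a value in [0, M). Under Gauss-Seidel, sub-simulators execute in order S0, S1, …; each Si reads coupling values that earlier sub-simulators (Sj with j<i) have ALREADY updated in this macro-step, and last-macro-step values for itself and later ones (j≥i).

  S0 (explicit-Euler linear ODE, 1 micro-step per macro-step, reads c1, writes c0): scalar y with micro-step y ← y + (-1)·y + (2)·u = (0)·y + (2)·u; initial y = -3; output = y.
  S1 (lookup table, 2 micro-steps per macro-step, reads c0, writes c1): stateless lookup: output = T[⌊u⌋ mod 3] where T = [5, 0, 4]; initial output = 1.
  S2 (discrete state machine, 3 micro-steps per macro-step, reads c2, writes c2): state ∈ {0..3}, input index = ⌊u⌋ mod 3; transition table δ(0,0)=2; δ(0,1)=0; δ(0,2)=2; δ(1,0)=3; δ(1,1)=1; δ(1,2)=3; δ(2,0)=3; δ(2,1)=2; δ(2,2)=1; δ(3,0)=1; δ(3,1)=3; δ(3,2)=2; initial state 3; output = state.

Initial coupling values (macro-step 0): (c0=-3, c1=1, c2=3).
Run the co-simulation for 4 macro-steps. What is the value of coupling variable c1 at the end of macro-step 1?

macro 1: S0 reads c1=1 → after 1×micro: 2; S1 reads c0=2 → after 2×micro: 4; S2 reads c2=3 → after 3×micro: 1 ⇒ (c0=2, c1=4, c2=1)
macro 2: S0 reads c1=4 → after 1×micro: 8; S1 reads c0=8 → after 2×micro: 4; S2 reads c2=1 → after 3×micro: 1 ⇒ (c0=8, c1=4, c2=1)
macro 3: S0 reads c1=4 → after 1×micro: 8; S1 reads c0=8 → after 2×micro: 4; S2 reads c2=1 → after 3×micro: 1 ⇒ (c0=8, c1=4, c2=1)
macro 4: S0 reads c1=4 → after 1×micro: 8; S1 reads c0=8 → after 2×micro: 4; S2 reads c2=1 → after 3×micro: 1 ⇒ (c0=8, c1=4, c2=1)

c1 at macro-step 1 = 4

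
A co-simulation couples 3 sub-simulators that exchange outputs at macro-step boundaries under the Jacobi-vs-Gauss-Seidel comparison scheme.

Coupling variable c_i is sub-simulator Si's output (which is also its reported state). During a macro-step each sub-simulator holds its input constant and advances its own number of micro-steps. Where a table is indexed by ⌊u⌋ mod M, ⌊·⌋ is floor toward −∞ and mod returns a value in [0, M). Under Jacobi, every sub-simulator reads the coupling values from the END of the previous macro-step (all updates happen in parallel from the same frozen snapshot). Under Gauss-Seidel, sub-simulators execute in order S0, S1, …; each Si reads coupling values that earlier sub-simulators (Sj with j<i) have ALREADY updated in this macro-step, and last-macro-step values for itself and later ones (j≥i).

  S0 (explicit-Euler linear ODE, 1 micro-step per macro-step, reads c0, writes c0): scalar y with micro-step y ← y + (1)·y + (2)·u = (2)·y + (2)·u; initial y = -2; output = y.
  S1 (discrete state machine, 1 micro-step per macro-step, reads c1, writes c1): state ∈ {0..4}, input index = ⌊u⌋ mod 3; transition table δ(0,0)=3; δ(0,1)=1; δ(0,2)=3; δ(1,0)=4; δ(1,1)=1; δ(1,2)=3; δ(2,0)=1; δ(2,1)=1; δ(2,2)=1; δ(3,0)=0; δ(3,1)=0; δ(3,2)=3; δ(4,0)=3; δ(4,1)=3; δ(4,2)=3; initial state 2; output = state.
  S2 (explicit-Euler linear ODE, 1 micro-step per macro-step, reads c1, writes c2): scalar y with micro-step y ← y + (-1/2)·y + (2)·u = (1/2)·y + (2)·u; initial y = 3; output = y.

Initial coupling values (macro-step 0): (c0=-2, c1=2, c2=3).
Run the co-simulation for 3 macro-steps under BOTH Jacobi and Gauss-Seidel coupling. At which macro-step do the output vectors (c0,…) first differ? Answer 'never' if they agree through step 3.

first divergence at macro-step: 1

[Jacobi] macro 1: S0 reads c0=-2 → after 1×micro: -8; S1 reads c1=2 → after 1×micro: 1; S2 reads c1=2 → after 1×micro: 11/2 ⇒ (c0=-8, c1=1, c2=11/2)
[Jacobi] macro 2: S0 reads c0=-8 → after 1×micro: -32; S1 reads c1=1 → after 1×micro: 1; S2 reads c1=1 → after 1×micro: 19/4 ⇒ (c0=-32, c1=1, c2=19/4)
[Jacobi] macro 3: S0 reads c0=-32 → after 1×micro: -128; S1 reads c1=1 → after 1×micro: 1; S2 reads c1=1 → after 1×micro: 35/8 ⇒ (c0=-128, c1=1, c2=35/8)
[Gauss-Seidel] macro 1: S0 reads c0=-2 → after 1×micro: -8; S1 reads c1=2 → after 1×micro: 1; S2 reads c1=1 → after 1×micro: 7/2 ⇒ (c0=-8, c1=1, c2=7/2)
[Gauss-Seidel] macro 2: S0 reads c0=-8 → after 1×micro: -32; S1 reads c1=1 → after 1×micro: 1; S2 reads c1=1 → after 1×micro: 15/4 ⇒ (c0=-32, c1=1, c2=15/4)
[Gauss-Seidel] macro 3: S0 reads c0=-32 → after 1×micro: -128; S1 reads c1=1 → after 1×micro: 1; S2 reads c1=1 → after 1×micro: 31/8 ⇒ (c0=-128, c1=1, c2=31/8)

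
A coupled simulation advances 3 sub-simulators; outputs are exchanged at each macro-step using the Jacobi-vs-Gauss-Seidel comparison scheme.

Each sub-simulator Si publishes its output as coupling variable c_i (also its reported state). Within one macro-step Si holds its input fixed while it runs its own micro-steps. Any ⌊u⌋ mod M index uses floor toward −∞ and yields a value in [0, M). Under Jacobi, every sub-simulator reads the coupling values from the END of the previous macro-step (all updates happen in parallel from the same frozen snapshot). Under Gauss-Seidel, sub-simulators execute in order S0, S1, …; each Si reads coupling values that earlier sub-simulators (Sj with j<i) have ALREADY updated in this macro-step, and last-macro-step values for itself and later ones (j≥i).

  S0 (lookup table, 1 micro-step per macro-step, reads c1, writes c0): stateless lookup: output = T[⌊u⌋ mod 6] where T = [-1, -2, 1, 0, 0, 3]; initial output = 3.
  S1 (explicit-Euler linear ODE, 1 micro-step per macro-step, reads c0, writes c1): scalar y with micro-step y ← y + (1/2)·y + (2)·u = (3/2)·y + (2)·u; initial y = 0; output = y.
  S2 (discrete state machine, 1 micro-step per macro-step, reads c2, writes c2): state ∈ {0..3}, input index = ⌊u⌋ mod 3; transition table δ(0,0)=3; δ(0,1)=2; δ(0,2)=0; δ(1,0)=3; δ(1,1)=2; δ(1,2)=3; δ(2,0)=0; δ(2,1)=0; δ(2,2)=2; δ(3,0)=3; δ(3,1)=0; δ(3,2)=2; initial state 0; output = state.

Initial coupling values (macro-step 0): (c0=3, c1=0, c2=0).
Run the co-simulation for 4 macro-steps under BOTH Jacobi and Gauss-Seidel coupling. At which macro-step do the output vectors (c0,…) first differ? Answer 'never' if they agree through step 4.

first divergence at macro-step: 1

[Jacobi] macro 1: S0 reads c1=0 → after 1×micro: -1; S1 reads c0=3 → after 1×micro: 6; S2 reads c2=0 → after 1×micro: 3 ⇒ (c0=-1, c1=6, c2=3)
[Jacobi] macro 2: S0 reads c1=6 → after 1×micro: -1; S1 reads c0=-1 → after 1×micro: 7; S2 reads c2=3 → after 1×micro: 3 ⇒ (c0=-1, c1=7, c2=3)
[Jacobi] macro 3: S0 reads c1=7 → after 1×micro: -2; S1 reads c0=-1 → after 1×micro: 17/2; S2 reads c2=3 → after 1×micro: 3 ⇒ (c0=-2, c1=17/2, c2=3)
[Jacobi] macro 4: S0 reads c1=17/2 → after 1×micro: 1; S1 reads c0=-2 → after 1×micro: 35/4; S2 reads c2=3 → after 1×micro: 3 ⇒ (c0=1, c1=35/4, c2=3)
[Gauss-Seidel] macro 1: S0 reads c1=0 → after 1×micro: -1; S1 reads c0=-1 → after 1×micro: -2; S2 reads c2=0 → after 1×micro: 3 ⇒ (c0=-1, c1=-2, c2=3)
[Gauss-Seidel] macro 2: S0 reads c1=-2 → after 1×micro: 0; S1 reads c0=0 → after 1×micro: -3; S2 reads c2=3 → after 1×micro: 3 ⇒ (c0=0, c1=-3, c2=3)
[Gauss-Seidel] macro 3: S0 reads c1=-3 → after 1×micro: 0; S1 reads c0=0 → after 1×micro: -9/2; S2 reads c2=3 → after 1×micro: 3 ⇒ (c0=0, c1=-9/2, c2=3)
[Gauss-Seidel] macro 4: S0 reads c1=-9/2 → after 1×micro: -2; S1 reads c0=-2 → after 1×micro: -43/4; S2 reads c2=3 → after 1×micro: 3 ⇒ (c0=-2, c1=-43/4, c2=3)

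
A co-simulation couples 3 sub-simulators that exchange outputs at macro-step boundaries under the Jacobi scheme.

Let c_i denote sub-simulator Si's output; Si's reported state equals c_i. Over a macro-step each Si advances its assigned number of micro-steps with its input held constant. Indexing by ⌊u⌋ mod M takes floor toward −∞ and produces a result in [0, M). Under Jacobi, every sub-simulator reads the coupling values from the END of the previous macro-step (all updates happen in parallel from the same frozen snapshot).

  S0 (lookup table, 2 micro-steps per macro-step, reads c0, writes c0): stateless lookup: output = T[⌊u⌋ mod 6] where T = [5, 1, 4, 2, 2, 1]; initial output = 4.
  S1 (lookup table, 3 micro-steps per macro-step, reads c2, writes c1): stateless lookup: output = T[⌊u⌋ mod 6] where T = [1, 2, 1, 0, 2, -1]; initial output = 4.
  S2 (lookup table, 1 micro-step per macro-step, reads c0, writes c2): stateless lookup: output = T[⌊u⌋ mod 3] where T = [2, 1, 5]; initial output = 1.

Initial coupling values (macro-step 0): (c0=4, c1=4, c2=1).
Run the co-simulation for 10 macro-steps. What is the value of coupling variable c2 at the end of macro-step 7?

c2 at macro-step 7 = 1

macro 1: S0 reads c0=4 → after 2×micro: 2; S1 reads c2=1 → after 3×micro: 2; S2 reads c0=4 → after 1×micro: 1 ⇒ (c0=2, c1=2, c2=1)
macro 2: S0 reads c0=2 → after 2×micro: 4; S1 reads c2=1 → after 3×micro: 2; S2 reads c0=2 → after 1×micro: 5 ⇒ (c0=4, c1=2, c2=5)
macro 3: S0 reads c0=4 → after 2×micro: 2; S1 reads c2=5 → after 3×micro: -1; S2 reads c0=4 → after 1×micro: 1 ⇒ (c0=2, c1=-1, c2=1)
macro 4: S0 reads c0=2 → after 2×micro: 4; S1 reads c2=1 → after 3×micro: 2; S2 reads c0=2 → after 1×micro: 5 ⇒ (c0=4, c1=2, c2=5)
macro 5: S0 reads c0=4 → after 2×micro: 2; S1 reads c2=5 → after 3×micro: -1; S2 reads c0=4 → after 1×micro: 1 ⇒ (c0=2, c1=-1, c2=1)
macro 6: S0 reads c0=2 → after 2×micro: 4; S1 reads c2=1 → after 3×micro: 2; S2 reads c0=2 → after 1×micro: 5 ⇒ (c0=4, c1=2, c2=5)
macro 7: S0 reads c0=4 → after 2×micro: 2; S1 reads c2=5 → after 3×micro: -1; S2 reads c0=4 → after 1×micro: 1 ⇒ (c0=2, c1=-1, c2=1)
macro 8: S0 reads c0=2 → after 2×micro: 4; S1 reads c2=1 → after 3×micro: 2; S2 reads c0=2 → after 1×micro: 5 ⇒ (c0=4, c1=2, c2=5)
macro 9: S0 reads c0=4 → after 2×micro: 2; S1 reads c2=5 → after 3×micro: -1; S2 reads c0=4 → after 1×micro: 1 ⇒ (c0=2, c1=-1, c2=1)
macro 10: S0 reads c0=2 → after 2×micro: 4; S1 reads c2=1 → after 3×micro: 2; S2 reads c0=2 → after 1×micro: 5 ⇒ (c0=4, c1=2, c2=5)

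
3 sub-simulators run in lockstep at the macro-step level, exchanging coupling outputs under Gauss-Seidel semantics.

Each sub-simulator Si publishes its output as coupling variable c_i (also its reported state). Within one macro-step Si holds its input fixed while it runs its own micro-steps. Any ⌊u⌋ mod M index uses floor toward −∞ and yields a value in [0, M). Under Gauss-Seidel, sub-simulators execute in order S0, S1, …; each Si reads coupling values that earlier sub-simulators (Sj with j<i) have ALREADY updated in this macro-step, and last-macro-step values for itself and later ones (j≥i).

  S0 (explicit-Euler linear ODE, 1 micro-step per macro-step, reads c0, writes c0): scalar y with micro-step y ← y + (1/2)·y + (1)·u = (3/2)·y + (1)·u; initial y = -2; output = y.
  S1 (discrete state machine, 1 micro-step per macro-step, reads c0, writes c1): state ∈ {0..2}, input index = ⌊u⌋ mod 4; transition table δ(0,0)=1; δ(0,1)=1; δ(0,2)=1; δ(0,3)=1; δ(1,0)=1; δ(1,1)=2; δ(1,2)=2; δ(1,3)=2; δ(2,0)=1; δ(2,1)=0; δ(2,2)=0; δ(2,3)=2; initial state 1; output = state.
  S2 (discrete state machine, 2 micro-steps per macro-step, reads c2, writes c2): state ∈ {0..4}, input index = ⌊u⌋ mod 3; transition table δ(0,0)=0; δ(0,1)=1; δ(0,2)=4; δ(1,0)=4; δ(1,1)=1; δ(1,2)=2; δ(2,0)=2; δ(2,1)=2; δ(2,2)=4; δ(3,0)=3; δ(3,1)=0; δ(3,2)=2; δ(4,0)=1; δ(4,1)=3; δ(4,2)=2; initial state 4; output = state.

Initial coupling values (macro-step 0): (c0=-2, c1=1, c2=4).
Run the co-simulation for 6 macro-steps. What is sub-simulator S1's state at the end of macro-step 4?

macro 1: S0 reads c0=-2 → after 1×micro: -5; S1 reads c0=-5 → after 1×micro: 2; S2 reads c2=4 → after 2×micro: 0 ⇒ (c0=-5, c1=2, c2=0)
macro 2: S0 reads c0=-5 → after 1×micro: -25/2; S1 reads c0=-25/2 → after 1×micro: 2; S2 reads c2=0 → after 2×micro: 0 ⇒ (c0=-25/2, c1=2, c2=0)
macro 3: S0 reads c0=-25/2 → after 1×micro: -125/4; S1 reads c0=-125/4 → after 1×micro: 1; S2 reads c2=0 → after 2×micro: 0 ⇒ (c0=-125/4, c1=1, c2=0)
macro 4: S0 reads c0=-125/4 → after 1×micro: -625/8; S1 reads c0=-625/8 → after 1×micro: 2; S2 reads c2=0 → after 2×micro: 0 ⇒ (c0=-625/8, c1=2, c2=0)
macro 5: S0 reads c0=-625/8 → after 1×micro: -3125/16; S1 reads c0=-3125/16 → after 1×micro: 1; S2 reads c2=0 → after 2×micro: 0 ⇒ (c0=-3125/16, c1=1, c2=0)
macro 6: S0 reads c0=-3125/16 → after 1×micro: -15625/32; S1 reads c0=-15625/32 → after 1×micro: 2; S2 reads c2=0 → after 2×micro: 0 ⇒ (c0=-15625/32, c1=2, c2=0)

S1 state at macro-step 4 = 2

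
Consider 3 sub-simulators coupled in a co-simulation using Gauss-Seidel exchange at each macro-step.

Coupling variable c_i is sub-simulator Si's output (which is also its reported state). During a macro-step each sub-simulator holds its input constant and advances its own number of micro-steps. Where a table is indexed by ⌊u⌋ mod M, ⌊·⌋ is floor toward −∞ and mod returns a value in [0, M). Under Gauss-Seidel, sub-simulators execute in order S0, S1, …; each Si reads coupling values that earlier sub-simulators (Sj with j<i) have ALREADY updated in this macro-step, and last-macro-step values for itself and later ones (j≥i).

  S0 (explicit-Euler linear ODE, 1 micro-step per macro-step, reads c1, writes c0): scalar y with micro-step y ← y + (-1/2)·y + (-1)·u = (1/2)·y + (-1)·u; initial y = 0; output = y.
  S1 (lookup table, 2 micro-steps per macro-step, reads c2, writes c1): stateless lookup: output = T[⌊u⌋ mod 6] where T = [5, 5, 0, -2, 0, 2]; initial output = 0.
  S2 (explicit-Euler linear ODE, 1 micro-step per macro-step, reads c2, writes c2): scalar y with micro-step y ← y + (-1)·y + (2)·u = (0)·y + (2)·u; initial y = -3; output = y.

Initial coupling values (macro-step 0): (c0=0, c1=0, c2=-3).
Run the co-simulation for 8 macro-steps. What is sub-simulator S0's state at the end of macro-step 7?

macro 1: S0 reads c1=0 → after 1×micro: 0; S1 reads c2=-3 → after 2×micro: -2; S2 reads c2=-3 → after 1×micro: -6 ⇒ (c0=0, c1=-2, c2=-6)
macro 2: S0 reads c1=-2 → after 1×micro: 2; S1 reads c2=-6 → after 2×micro: 5; S2 reads c2=-6 → after 1×micro: -12 ⇒ (c0=2, c1=5, c2=-12)
macro 3: S0 reads c1=5 → after 1×micro: -4; S1 reads c2=-12 → after 2×micro: 5; S2 reads c2=-12 → after 1×micro: -24 ⇒ (c0=-4, c1=5, c2=-24)
macro 4: S0 reads c1=5 → after 1×micro: -7; S1 reads c2=-24 → after 2×micro: 5; S2 reads c2=-24 → after 1×micro: -48 ⇒ (c0=-7, c1=5, c2=-48)
macro 5: S0 reads c1=5 → after 1×micro: -17/2; S1 reads c2=-48 → after 2×micro: 5; S2 reads c2=-48 → after 1×micro: -96 ⇒ (c0=-17/2, c1=5, c2=-96)
macro 6: S0 reads c1=5 → after 1×micro: -37/4; S1 reads c2=-96 → after 2×micro: 5; S2 reads c2=-96 → after 1×micro: -192 ⇒ (c0=-37/4, c1=5, c2=-192)
macro 7: S0 reads c1=5 → after 1×micro: -77/8; S1 reads c2=-192 → after 2×micro: 5; S2 reads c2=-192 → after 1×micro: -384 ⇒ (c0=-77/8, c1=5, c2=-384)
macro 8: S0 reads c1=5 → after 1×micro: -157/16; S1 reads c2=-384 → after 2×micro: 5; S2 reads c2=-384 → after 1×micro: -768 ⇒ (c0=-157/16, c1=5, c2=-768)

S0 state at macro-step 7 = -77/8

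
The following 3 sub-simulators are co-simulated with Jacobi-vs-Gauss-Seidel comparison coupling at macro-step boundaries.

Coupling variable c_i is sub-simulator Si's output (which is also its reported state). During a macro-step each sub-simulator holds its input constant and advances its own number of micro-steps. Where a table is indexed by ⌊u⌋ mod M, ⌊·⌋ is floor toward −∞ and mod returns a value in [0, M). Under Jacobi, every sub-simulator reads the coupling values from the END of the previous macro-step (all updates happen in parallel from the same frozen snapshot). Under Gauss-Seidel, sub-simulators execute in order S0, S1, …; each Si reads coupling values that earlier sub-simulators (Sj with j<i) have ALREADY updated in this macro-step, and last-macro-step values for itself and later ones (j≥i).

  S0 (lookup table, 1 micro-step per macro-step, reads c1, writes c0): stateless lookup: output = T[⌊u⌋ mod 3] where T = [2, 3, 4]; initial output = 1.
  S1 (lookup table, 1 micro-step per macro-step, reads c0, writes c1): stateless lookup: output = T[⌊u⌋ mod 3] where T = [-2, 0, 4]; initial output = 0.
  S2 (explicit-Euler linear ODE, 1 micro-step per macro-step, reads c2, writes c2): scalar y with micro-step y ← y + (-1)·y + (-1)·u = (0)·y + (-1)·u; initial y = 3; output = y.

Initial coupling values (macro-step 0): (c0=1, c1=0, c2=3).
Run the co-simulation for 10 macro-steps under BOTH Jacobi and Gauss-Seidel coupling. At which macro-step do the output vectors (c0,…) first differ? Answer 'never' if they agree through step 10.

[Jacobi] macro 1: S0 reads c1=0 → after 1×micro: 2; S1 reads c0=1 → after 1×micro: 0; S2 reads c2=3 → after 1×micro: -3 ⇒ (c0=2, c1=0, c2=-3)
[Jacobi] macro 2: S0 reads c1=0 → after 1×micro: 2; S1 reads c0=2 → after 1×micro: 4; S2 reads c2=-3 → after 1×micro: 3 ⇒ (c0=2, c1=4, c2=3)
[Jacobi] macro 3: S0 reads c1=4 → after 1×micro: 3; S1 reads c0=2 → after 1×micro: 4; S2 reads c2=3 → after 1×micro: -3 ⇒ (c0=3, c1=4, c2=-3)
[Jacobi] macro 4: S0 reads c1=4 → after 1×micro: 3; S1 reads c0=3 → after 1×micro: -2; S2 reads c2=-3 → after 1×micro: 3 ⇒ (c0=3, c1=-2, c2=3)
[Jacobi] macro 5: S0 reads c1=-2 → after 1×micro: 3; S1 reads c0=3 → after 1×micro: -2; S2 reads c2=3 → after 1×micro: -3 ⇒ (c0=3, c1=-2, c2=-3)
[Jacobi] macro 6: S0 reads c1=-2 → after 1×micro: 3; S1 reads c0=3 → after 1×micro: -2; S2 reads c2=-3 → after 1×micro: 3 ⇒ (c0=3, c1=-2, c2=3)
[Jacobi] macro 7: S0 reads c1=-2 → after 1×micro: 3; S1 reads c0=3 → after 1×micro: -2; S2 reads c2=3 → after 1×micro: -3 ⇒ (c0=3, c1=-2, c2=-3)
[Jacobi] macro 8: S0 reads c1=-2 → after 1×micro: 3; S1 reads c0=3 → after 1×micro: -2; S2 reads c2=-3 → after 1×micro: 3 ⇒ (c0=3, c1=-2, c2=3)
[Jacobi] macro 9: S0 reads c1=-2 → after 1×micro: 3; S1 reads c0=3 → after 1×micro: -2; S2 reads c2=3 → after 1×micro: -3 ⇒ (c0=3, c1=-2, c2=-3)
[Jacobi] macro 10: S0 reads c1=-2 → after 1×micro: 3; S1 reads c0=3 → after 1×micro: -2; S2 reads c2=-3 → after 1×micro: 3 ⇒ (c0=3, c1=-2, c2=3)
[Gauss-Seidel] macro 1: S0 reads c1=0 → after 1×micro: 2; S1 reads c0=2 → after 1×micro: 4; S2 reads c2=3 → after 1×micro: -3 ⇒ (c0=2, c1=4, c2=-3)
[Gauss-Seidel] macro 2: S0 reads c1=4 → after 1×micro: 3; S1 reads c0=3 → after 1×micro: -2; S2 reads c2=-3 → after 1×micro: 3 ⇒ (c0=3, c1=-2, c2=3)
[Gauss-Seidel] macro 3: S0 reads c1=-2 → after 1×micro: 3; S1 reads c0=3 → after 1×micro: -2; S2 reads c2=3 → after 1×micro: -3 ⇒ (c0=3, c1=-2, c2=-3)
[Gauss-Seidel] macro 4: S0 reads c1=-2 → after 1×micro: 3; S1 reads c0=3 → after 1×micro: -2; S2 reads c2=-3 → after 1×micro: 3 ⇒ (c0=3, c1=-2, c2=3)
[Gauss-Seidel] macro 5: S0 reads c1=-2 → after 1×micro: 3; S1 reads c0=3 → after 1×micro: -2; S2 reads c2=3 → after 1×micro: -3 ⇒ (c0=3, c1=-2, c2=-3)
[Gauss-Seidel] macro 6: S0 reads c1=-2 → after 1×micro: 3; S1 reads c0=3 → after 1×micro: -2; S2 reads c2=-3 → after 1×micro: 3 ⇒ (c0=3, c1=-2, c2=3)
[Gauss-Seidel] macro 7: S0 reads c1=-2 → after 1×micro: 3; S1 reads c0=3 → after 1×micro: -2; S2 reads c2=3 → after 1×micro: -3 ⇒ (c0=3, c1=-2, c2=-3)
[Gauss-Seidel] macro 8: S0 reads c1=-2 → after 1×micro: 3; S1 reads c0=3 → after 1×micro: -2; S2 reads c2=-3 → after 1×micro: 3 ⇒ (c0=3, c1=-2, c2=3)
[Gauss-Seidel] macro 9: S0 reads c1=-2 → after 1×micro: 3; S1 reads c0=3 → after 1×micro: -2; S2 reads c2=3 → after 1×micro: -3 ⇒ (c0=3, c1=-2, c2=-3)
[Gauss-Seidel] macro 10: S0 reads c1=-2 → after 1×micro: 3; S1 reads c0=3 → after 1×micro: -2; S2 reads c2=-3 → after 1×micro: 3 ⇒ (c0=3, c1=-2, c2=3)

first divergence at macro-step: 1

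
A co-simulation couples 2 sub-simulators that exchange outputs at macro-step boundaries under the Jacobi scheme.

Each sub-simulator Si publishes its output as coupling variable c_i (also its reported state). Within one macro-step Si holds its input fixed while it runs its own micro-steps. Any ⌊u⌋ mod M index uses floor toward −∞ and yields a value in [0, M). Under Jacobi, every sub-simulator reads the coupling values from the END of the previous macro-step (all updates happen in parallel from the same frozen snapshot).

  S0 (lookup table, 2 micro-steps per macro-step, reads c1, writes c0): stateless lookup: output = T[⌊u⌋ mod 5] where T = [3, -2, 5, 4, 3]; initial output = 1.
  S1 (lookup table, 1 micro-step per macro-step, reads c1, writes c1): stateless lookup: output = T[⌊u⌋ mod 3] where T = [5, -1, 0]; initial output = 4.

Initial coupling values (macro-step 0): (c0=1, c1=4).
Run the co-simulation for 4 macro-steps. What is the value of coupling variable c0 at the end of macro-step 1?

c0 at macro-step 1 = 3

macro 1: S0 reads c1=4 → after 2×micro: 3; S1 reads c1=4 → after 1×micro: -1 ⇒ (c0=3, c1=-1)
macro 2: S0 reads c1=-1 → after 2×micro: 3; S1 reads c1=-1 → after 1×micro: 0 ⇒ (c0=3, c1=0)
macro 3: S0 reads c1=0 → after 2×micro: 3; S1 reads c1=0 → after 1×micro: 5 ⇒ (c0=3, c1=5)
macro 4: S0 reads c1=5 → after 2×micro: 3; S1 reads c1=5 → after 1×micro: 0 ⇒ (c0=3, c1=0)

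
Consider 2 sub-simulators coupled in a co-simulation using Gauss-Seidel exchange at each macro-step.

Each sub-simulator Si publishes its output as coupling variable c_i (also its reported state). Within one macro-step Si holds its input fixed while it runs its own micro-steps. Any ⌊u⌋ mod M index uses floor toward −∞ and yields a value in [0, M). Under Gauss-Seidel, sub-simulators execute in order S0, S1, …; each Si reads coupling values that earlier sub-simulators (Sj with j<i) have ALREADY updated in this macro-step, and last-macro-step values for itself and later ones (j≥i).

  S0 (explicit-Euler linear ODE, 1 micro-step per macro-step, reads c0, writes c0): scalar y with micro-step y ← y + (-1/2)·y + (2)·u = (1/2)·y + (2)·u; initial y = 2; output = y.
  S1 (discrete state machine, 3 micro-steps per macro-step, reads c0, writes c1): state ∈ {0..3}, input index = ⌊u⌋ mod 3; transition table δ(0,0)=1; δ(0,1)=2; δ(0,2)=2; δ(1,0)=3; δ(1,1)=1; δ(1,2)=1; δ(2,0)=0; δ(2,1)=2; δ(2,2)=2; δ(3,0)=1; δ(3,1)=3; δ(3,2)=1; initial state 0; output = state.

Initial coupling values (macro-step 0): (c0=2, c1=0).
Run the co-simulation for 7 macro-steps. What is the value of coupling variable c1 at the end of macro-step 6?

macro 1: S0 reads c0=2 → after 1×micro: 5; S1 reads c0=5 → after 3×micro: 2 ⇒ (c0=5, c1=2)
macro 2: S0 reads c0=5 → after 1×micro: 25/2; S1 reads c0=25/2 → after 3×micro: 3 ⇒ (c0=25/2, c1=3)
macro 3: S0 reads c0=25/2 → after 1×micro: 125/4; S1 reads c0=125/4 → after 3×micro: 3 ⇒ (c0=125/4, c1=3)
macro 4: S0 reads c0=125/4 → after 1×micro: 625/8; S1 reads c0=625/8 → after 3×micro: 1 ⇒ (c0=625/8, c1=1)
macro 5: S0 reads c0=625/8 → after 1×micro: 3125/16; S1 reads c0=3125/16 → after 3×micro: 3 ⇒ (c0=3125/16, c1=3)
macro 6: S0 reads c0=3125/16 → after 1×micro: 15625/32; S1 reads c0=15625/32 → after 3×micro: 1 ⇒ (c0=15625/32, c1=1)
macro 7: S0 reads c0=15625/32 → after 1×micro: 78125/64; S1 reads c0=78125/64 → after 3×micro: 1 ⇒ (c0=78125/64, c1=1)

c1 at macro-step 6 = 1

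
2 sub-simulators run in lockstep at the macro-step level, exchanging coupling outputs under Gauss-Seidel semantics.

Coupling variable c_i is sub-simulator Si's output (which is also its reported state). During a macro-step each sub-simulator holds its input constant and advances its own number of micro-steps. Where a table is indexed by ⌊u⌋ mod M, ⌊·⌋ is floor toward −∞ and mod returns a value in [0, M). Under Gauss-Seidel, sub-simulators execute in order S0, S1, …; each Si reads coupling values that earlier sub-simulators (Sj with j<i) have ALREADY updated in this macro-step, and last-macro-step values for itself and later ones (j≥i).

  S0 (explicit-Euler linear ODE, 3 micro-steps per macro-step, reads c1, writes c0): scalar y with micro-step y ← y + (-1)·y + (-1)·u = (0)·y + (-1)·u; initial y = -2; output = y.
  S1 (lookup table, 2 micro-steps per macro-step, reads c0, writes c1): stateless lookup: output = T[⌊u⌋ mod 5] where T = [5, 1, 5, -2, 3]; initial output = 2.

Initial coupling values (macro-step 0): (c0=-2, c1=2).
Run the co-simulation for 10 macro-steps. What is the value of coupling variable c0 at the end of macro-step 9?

c0 at macro-step 9 = -5

macro 1: S0 reads c1=2 → after 3×micro: -2; S1 reads c0=-2 → after 2×micro: -2 ⇒ (c0=-2, c1=-2)
macro 2: S0 reads c1=-2 → after 3×micro: 2; S1 reads c0=2 → after 2×micro: 5 ⇒ (c0=2, c1=5)
macro 3: S0 reads c1=5 → after 3×micro: -5; S1 reads c0=-5 → after 2×micro: 5 ⇒ (c0=-5, c1=5)
macro 4: S0 reads c1=5 → after 3×micro: -5; S1 reads c0=-5 → after 2×micro: 5 ⇒ (c0=-5, c1=5)
macro 5: S0 reads c1=5 → after 3×micro: -5; S1 reads c0=-5 → after 2×micro: 5 ⇒ (c0=-5, c1=5)
macro 6: S0 reads c1=5 → after 3×micro: -5; S1 reads c0=-5 → after 2×micro: 5 ⇒ (c0=-5, c1=5)
macro 7: S0 reads c1=5 → after 3×micro: -5; S1 reads c0=-5 → after 2×micro: 5 ⇒ (c0=-5, c1=5)
macro 8: S0 reads c1=5 → after 3×micro: -5; S1 reads c0=-5 → after 2×micro: 5 ⇒ (c0=-5, c1=5)
macro 9: S0 reads c1=5 → after 3×micro: -5; S1 reads c0=-5 → after 2×micro: 5 ⇒ (c0=-5, c1=5)
macro 10: S0 reads c1=5 → after 3×micro: -5; S1 reads c0=-5 → after 2×micro: 5 ⇒ (c0=-5, c1=5)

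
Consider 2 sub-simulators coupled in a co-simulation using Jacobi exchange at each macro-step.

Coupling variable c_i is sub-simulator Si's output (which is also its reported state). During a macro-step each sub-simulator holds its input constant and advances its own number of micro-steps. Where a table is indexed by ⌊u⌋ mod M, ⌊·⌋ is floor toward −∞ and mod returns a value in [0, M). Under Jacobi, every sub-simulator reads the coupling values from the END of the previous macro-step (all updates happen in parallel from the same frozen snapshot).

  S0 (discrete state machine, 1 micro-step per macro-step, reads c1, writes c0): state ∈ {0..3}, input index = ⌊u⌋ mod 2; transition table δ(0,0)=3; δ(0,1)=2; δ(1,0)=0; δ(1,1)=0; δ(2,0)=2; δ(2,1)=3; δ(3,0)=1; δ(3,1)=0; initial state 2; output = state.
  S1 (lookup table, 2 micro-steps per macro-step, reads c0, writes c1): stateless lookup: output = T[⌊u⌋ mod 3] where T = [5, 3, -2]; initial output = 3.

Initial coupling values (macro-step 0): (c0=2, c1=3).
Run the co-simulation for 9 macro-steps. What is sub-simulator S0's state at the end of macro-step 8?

macro 1: S0 reads c1=3 → after 1×micro: 3; S1 reads c0=2 → after 2×micro: -2 ⇒ (c0=3, c1=-2)
macro 2: S0 reads c1=-2 → after 1×micro: 1; S1 reads c0=3 → after 2×micro: 5 ⇒ (c0=1, c1=5)
macro 3: S0 reads c1=5 → after 1×micro: 0; S1 reads c0=1 → after 2×micro: 3 ⇒ (c0=0, c1=3)
macro 4: S0 reads c1=3 → after 1×micro: 2; S1 reads c0=0 → after 2×micro: 5 ⇒ (c0=2, c1=5)
macro 5: S0 reads c1=5 → after 1×micro: 3; S1 reads c0=2 → after 2×micro: -2 ⇒ (c0=3, c1=-2)
macro 6: S0 reads c1=-2 → after 1×micro: 1; S1 reads c0=3 → after 2×micro: 5 ⇒ (c0=1, c1=5)
macro 7: S0 reads c1=5 → after 1×micro: 0; S1 reads c0=1 → after 2×micro: 3 ⇒ (c0=0, c1=3)
macro 8: S0 reads c1=3 → after 1×micro: 2; S1 reads c0=0 → after 2×micro: 5 ⇒ (c0=2, c1=5)
macro 9: S0 reads c1=5 → after 1×micro: 3; S1 reads c0=2 → after 2×micro: -2 ⇒ (c0=3, c1=-2)

S0 state at macro-step 8 = 2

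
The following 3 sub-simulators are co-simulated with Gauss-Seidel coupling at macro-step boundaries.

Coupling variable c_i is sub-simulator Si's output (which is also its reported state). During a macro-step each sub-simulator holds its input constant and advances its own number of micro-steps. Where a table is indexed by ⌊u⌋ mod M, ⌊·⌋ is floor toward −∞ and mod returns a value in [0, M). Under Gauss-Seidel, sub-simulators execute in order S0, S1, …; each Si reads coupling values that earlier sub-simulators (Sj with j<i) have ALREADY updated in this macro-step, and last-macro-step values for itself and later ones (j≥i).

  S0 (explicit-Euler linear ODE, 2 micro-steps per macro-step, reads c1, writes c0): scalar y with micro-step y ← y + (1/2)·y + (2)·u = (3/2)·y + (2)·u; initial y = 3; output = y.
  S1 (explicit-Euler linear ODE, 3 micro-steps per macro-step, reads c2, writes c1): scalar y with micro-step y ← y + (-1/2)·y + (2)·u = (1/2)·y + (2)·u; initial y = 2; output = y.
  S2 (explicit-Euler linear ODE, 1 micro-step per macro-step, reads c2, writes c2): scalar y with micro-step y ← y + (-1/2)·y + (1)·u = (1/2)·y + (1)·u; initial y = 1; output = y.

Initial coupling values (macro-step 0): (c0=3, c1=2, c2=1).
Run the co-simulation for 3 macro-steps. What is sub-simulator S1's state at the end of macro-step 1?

macro 1: S0 reads c1=2 → after 2×micro: 67/4; S1 reads c2=1 → after 3×micro: 15/4; S2 reads c2=1 → after 1×micro: 3/2 ⇒ (c0=67/4, c1=15/4, c2=3/2)
macro 2: S0 reads c1=15/4 → after 2×micro: 903/16; S1 reads c2=3/2 → after 3×micro: 183/32; S2 reads c2=3/2 → after 1×micro: 9/4 ⇒ (c0=903/16, c1=183/32, c2=9/4)
macro 3: S0 reads c1=183/32 → after 2×micro: 9957/64; S1 reads c2=9/4 → after 3×micro: 2199/256; S2 reads c2=9/4 → after 1×micro: 27/8 ⇒ (c0=9957/64, c1=2199/256, c2=27/8)

S1 state at macro-step 1 = 15/4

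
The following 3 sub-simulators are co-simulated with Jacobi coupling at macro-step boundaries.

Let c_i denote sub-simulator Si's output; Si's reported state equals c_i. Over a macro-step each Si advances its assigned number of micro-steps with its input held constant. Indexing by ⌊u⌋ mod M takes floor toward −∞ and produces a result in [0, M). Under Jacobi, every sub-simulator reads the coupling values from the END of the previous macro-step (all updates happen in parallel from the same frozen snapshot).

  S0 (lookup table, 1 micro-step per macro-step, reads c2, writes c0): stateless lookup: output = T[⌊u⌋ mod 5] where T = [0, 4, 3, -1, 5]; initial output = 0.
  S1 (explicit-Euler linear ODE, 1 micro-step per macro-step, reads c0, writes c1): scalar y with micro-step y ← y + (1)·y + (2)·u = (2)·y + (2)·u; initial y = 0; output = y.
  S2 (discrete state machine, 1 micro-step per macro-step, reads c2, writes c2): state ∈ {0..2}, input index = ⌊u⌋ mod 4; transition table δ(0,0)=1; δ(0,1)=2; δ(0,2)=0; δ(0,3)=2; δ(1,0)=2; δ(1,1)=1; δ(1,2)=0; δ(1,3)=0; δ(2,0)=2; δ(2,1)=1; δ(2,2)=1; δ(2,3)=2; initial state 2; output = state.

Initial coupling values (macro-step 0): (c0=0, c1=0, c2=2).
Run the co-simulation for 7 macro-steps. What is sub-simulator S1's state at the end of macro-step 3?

macro 1: S0 reads c2=2 → after 1×micro: 3; S1 reads c0=0 → after 1×micro: 0; S2 reads c2=2 → after 1×micro: 1 ⇒ (c0=3, c1=0, c2=1)
macro 2: S0 reads c2=1 → after 1×micro: 4; S1 reads c0=3 → after 1×micro: 6; S2 reads c2=1 → after 1×micro: 1 ⇒ (c0=4, c1=6, c2=1)
macro 3: S0 reads c2=1 → after 1×micro: 4; S1 reads c0=4 → after 1×micro: 20; S2 reads c2=1 → after 1×micro: 1 ⇒ (c0=4, c1=20, c2=1)
macro 4: S0 reads c2=1 → after 1×micro: 4; S1 reads c0=4 → after 1×micro: 48; S2 reads c2=1 → after 1×micro: 1 ⇒ (c0=4, c1=48, c2=1)
macro 5: S0 reads c2=1 → after 1×micro: 4; S1 reads c0=4 → after 1×micro: 104; S2 reads c2=1 → after 1×micro: 1 ⇒ (c0=4, c1=104, c2=1)
macro 6: S0 reads c2=1 → after 1×micro: 4; S1 reads c0=4 → after 1×micro: 216; S2 reads c2=1 → after 1×micro: 1 ⇒ (c0=4, c1=216, c2=1)
macro 7: S0 reads c2=1 → after 1×micro: 4; S1 reads c0=4 → after 1×micro: 440; S2 reads c2=1 → after 1×micro: 1 ⇒ (c0=4, c1=440, c2=1)

S1 state at macro-step 3 = 20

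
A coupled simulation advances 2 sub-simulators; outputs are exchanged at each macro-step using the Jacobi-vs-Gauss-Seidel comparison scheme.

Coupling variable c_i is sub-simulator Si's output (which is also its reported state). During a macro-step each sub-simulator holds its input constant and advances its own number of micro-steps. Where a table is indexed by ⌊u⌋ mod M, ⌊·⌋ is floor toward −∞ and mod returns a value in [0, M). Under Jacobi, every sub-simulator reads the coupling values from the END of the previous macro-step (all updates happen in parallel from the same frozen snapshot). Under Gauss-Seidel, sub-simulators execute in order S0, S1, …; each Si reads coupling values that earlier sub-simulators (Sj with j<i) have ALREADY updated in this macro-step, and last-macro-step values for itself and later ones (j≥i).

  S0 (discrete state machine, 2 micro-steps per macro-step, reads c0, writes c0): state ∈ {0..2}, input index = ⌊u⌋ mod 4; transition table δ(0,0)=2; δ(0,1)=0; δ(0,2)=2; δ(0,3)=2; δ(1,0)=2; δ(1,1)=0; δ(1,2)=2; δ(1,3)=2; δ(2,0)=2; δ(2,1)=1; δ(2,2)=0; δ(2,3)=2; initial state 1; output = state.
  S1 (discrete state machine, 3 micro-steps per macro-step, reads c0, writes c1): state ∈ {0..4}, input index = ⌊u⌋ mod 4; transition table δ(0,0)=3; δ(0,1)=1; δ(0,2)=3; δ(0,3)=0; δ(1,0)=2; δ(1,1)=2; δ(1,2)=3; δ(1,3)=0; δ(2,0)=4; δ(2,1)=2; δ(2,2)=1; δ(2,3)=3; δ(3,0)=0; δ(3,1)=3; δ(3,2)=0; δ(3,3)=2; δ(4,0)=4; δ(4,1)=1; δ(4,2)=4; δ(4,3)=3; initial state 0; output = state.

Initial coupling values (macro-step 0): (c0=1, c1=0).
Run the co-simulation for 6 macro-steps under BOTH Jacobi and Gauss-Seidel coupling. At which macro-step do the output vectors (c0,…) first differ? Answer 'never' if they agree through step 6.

[Jacobi] macro 1: S0 reads c0=1 → after 2×micro: 0; S1 reads c0=1 → after 3×micro: 2 ⇒ (c0=0, c1=2)
[Jacobi] macro 2: S0 reads c0=0 → after 2×micro: 2; S1 reads c0=0 → after 3×micro: 4 ⇒ (c0=2, c1=4)
[Jacobi] macro 3: S0 reads c0=2 → after 2×micro: 2; S1 reads c0=2 → after 3×micro: 4 ⇒ (c0=2, c1=4)
[Jacobi] macro 4: S0 reads c0=2 → after 2×micro: 2; S1 reads c0=2 → after 3×micro: 4 ⇒ (c0=2, c1=4)
[Jacobi] macro 5: S0 reads c0=2 → after 2×micro: 2; S1 reads c0=2 → after 3×micro: 4 ⇒ (c0=2, c1=4)
[Jacobi] macro 6: S0 reads c0=2 → after 2×micro: 2; S1 reads c0=2 → after 3×micro: 4 ⇒ (c0=2, c1=4)
[Gauss-Seidel] macro 1: S0 reads c0=1 → after 2×micro: 0; S1 reads c0=0 → after 3×micro: 3 ⇒ (c0=0, c1=3)
[Gauss-Seidel] macro 2: S0 reads c0=0 → after 2×micro: 2; S1 reads c0=2 → after 3×micro: 0 ⇒ (c0=2, c1=0)
[Gauss-Seidel] macro 3: S0 reads c0=2 → after 2×micro: 2; S1 reads c0=2 → after 3×micro: 3 ⇒ (c0=2, c1=3)
[Gauss-Seidel] macro 4: S0 reads c0=2 → after 2×micro: 2; S1 reads c0=2 → after 3×micro: 0 ⇒ (c0=2, c1=0)
[Gauss-Seidel] macro 5: S0 reads c0=2 → after 2×micro: 2; S1 reads c0=2 → after 3×micro: 3 ⇒ (c0=2, c1=3)
[Gauss-Seidel] macro 6: S0 reads c0=2 → after 2×micro: 2; S1 reads c0=2 → after 3×micro: 0 ⇒ (c0=2, c1=0)

first divergence at macro-step: 1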